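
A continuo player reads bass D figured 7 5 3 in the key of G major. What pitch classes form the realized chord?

A third above D in this key is F#.
A fifth above D in this key is A.
A seventh above D in this key is C.
Together with the bass D, this spells D dominant seventh in root position.

D, F#, A, C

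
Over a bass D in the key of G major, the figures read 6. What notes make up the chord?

The written figures 6 are shorthand for 6/3: the 3 is implied.
A third above D in this key is F#.
A sixth above D in this key is B.
Together with the bass D, this spells B minor in first inversion.

D, F#, B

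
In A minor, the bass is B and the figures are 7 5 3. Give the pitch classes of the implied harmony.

B, D, F, A

A third above B in this key is D.
A fifth above B in this key is F.
A seventh above B in this key is A.
Together with the bass B, this spells B half-diminished seventh in root position.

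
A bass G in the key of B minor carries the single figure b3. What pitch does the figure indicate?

Counting 2 letter steps above G lands on B; in B minor, that letter is B.
The b3 figure lowers it a semitone, giving Bb.

Bb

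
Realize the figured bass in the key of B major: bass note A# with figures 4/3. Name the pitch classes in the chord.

A#, C#, D#, F#

The written figures 4/3 are shorthand for 6/4/3: the 6 is implied.
A third above A# in this key is C#.
A fourth above A# in this key is D#.
A sixth above A# in this key is F#.
Together with the bass A#, this spells D# minor seventh in second inversion.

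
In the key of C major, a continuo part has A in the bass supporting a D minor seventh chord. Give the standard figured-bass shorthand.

A is the fifth of D minor seventh, so the chord is in second inversion.
A seventh chord in second inversion is figured 6/4/3, conventionally abbreviated 4/3.

4/3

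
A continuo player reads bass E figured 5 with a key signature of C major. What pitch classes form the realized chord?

E, G, B

The written figures 5 are shorthand for 5/3: the 3 is implied.
A third above E in this key is G.
A fifth above E in this key is B.
Together with the bass E, this spells E minor in root position.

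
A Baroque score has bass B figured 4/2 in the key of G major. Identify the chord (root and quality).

C major seventh

The figures 4/2 indicate a seventh chord in third inversion.
In third inversion the root lies a second above the bass: a second above B in G major is C.
The chord tones are B, C, E, G, giving C major seventh.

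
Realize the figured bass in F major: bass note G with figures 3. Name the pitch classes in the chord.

G, Bb, D

The written figures 3 are shorthand for 5/3: the 5 is implied.
A third above G in this key is Bb.
A fifth above G in this key is D.
Together with the bass G, this spells G minor in root position.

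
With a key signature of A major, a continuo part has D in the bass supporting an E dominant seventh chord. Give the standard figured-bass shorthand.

D is the seventh of E dominant seventh, so the chord is in third inversion.
A seventh chord in third inversion is figured 6/4/2, conventionally abbreviated 4/2.

4/2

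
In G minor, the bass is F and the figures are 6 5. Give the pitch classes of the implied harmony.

F, A, C, D

The written figures 6 5 are shorthand for 6/5/3: the 3 is implied.
A third above F in this key is A.
A fifth above F in this key is C.
A sixth above F in this key is D.
Together with the bass F, this spells D minor seventh in first inversion.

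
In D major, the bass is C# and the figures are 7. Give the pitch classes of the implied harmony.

The written figures 7 are shorthand for 7/5/3: the 5/3 are implied.
A third above C# in this key is E.
A fifth above C# in this key is G.
A seventh above C# in this key is B.
Together with the bass C#, this spells C# half-diminished seventh in root position.

C#, E, G, B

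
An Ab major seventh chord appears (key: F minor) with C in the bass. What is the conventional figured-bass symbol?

6/5

C is the third of Ab major seventh, so the chord is in first inversion.
A seventh chord in first inversion is figured 6/5/3, conventionally abbreviated 6/5.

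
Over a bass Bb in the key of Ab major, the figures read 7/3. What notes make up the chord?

Bb, Db, F, Ab

The written figures 7/3 are shorthand for 7/5/3: the 5 is implied.
A third above Bb in this key is Db.
A fifth above Bb in this key is F.
A seventh above Bb in this key is Ab.
Together with the bass Bb, this spells Bb minor seventh in root position.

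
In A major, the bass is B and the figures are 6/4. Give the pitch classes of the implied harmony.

B, E, G#

A fourth above B in this key is E.
A sixth above B in this key is G#.
Together with the bass B, this spells E major in second inversion.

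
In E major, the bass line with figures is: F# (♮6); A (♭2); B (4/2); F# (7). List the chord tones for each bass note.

F# (♮6/3): F#, A, D.
A (6/4/b2): A, Bb, D#, F#.
B (6/4/2): B, C#, E, G#.
F# (7/5/3): F#, A, C#, E.

F#, A, D | A, Bb, D#, F# | B, C#, E, G# | F#, A, C#, E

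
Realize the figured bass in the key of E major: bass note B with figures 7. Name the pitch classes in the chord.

B, D#, F#, A

The written figures 7 are shorthand for 7/5/3: the 5/3 are implied.
A third above B in this key is D#.
A fifth above B in this key is F#.
A seventh above B in this key is A.
Together with the bass B, this spells B dominant seventh in root position.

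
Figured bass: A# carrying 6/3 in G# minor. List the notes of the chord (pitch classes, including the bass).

A third above A# in this key is C#.
A sixth above A# in this key is F#.
Together with the bass A#, this spells F# major in first inversion.

A#, C#, F#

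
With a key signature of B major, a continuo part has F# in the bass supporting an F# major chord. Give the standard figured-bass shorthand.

F# is the root of F# major, so the chord is in root position.
A triad in root position is figured 5/3, conventionally abbreviated (no figures — root-position triad).

no figures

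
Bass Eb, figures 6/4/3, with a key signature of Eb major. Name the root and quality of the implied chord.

Ab major seventh

The figures 6/4/3 indicate a seventh chord in second inversion.
In second inversion the root lies a fourth above the bass: a fourth above Eb in Eb major is Ab.
The chord tones are Eb, G, Ab, C, giving Ab major seventh.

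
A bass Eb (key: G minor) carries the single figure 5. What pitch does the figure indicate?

Counting 4 letter steps above Eb lands on B; in G minor, that letter is Bb.

Bb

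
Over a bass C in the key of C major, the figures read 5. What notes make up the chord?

The written figures 5 are shorthand for 5/3: the 3 is implied.
A third above C in this key is E.
A fifth above C in this key is G.
Together with the bass C, this spells C major in root position.

C, E, G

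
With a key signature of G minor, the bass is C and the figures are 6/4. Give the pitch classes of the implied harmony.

A fourth above C in this key is F.
A sixth above C in this key is A.
Together with the bass C, this spells F major in second inversion.

C, F, A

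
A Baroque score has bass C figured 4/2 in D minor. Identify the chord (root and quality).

D minor seventh

The figures 4/2 indicate a seventh chord in third inversion.
In third inversion the root lies a second above the bass: a second above C in D minor is D.
The chord tones are C, D, F, A, giving D minor seventh.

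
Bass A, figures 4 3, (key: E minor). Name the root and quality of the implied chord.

D dominant seventh

The figures 4 3 indicate a seventh chord in second inversion.
In second inversion the root lies a fourth above the bass: a fourth above A in E minor is D.
The chord tones are A, C, D, F#, giving D dominant seventh.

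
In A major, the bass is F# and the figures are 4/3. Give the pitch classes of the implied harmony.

F#, A, B, D

The written figures 4/3 are shorthand for 6/4/3: the 6 is implied.
A third above F# in this key is A.
A fourth above F# in this key is B.
A sixth above F# in this key is D.
Together with the bass F#, this spells B minor seventh in second inversion.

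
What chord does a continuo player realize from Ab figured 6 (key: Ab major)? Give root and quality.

F minor

The figures 6 indicate a triad in first inversion.
In first inversion the root lies a sixth above the bass: a sixth above Ab in Ab major is F.
The chord tones are Ab, C, F, giving F minor.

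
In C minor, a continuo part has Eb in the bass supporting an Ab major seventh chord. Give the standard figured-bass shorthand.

4/3

Eb is the fifth of Ab major seventh, so the chord is in second inversion.
A seventh chord in second inversion is figured 6/4/3, conventionally abbreviated 4/3.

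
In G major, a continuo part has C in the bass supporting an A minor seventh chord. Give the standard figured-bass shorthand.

6/5

C is the third of A minor seventh, so the chord is in first inversion.
A seventh chord in first inversion is figured 6/5/3, conventionally abbreviated 6/5.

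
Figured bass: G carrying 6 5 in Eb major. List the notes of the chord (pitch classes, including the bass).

G, Bb, D, Eb

The written figures 6 5 are shorthand for 6/5/3: the 3 is implied.
A third above G in this key is Bb.
A fifth above G in this key is D.
A sixth above G in this key is Eb.
Together with the bass G, this spells Eb major seventh in first inversion.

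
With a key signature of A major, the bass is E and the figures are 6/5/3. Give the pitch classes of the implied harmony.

E, G#, B, C#

A third above E in this key is G#.
A fifth above E in this key is B.
A sixth above E in this key is C#.
Together with the bass E, this spells C# minor seventh in first inversion.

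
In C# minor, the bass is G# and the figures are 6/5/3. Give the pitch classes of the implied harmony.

G#, B, D#, E

A third above G# in this key is B.
A fifth above G# in this key is D#.
A sixth above G# in this key is E.
Together with the bass G#, this spells E major seventh in first inversion.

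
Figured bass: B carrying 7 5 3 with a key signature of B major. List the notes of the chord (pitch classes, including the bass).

A third above B in this key is D#.
A fifth above B in this key is F#.
A seventh above B in this key is A#.
Together with the bass B, this spells B major seventh in root position.

B, D#, F#, A#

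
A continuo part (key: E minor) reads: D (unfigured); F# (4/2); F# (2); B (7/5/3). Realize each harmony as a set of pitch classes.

D, F#, A | F#, G, B, D | F#, G, B, D | B, D, F#, A

D (5/3): D, F#, A.
F# (6/4/2): F#, G, B, D.
F# (6/4/2): F#, G, B, D.
B (7/5/3): B, D, F#, A.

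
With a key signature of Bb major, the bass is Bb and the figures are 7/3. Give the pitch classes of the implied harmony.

Bb, D, F, A

The written figures 7/3 are shorthand for 7/5/3: the 5 is implied.
A third above Bb in this key is D.
A fifth above Bb in this key is F.
A seventh above Bb in this key is A.
Together with the bass Bb, this spells Bb major seventh in root position.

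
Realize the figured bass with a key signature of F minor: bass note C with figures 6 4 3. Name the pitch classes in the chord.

A third above C in this key is Eb.
A fourth above C in this key is F.
A sixth above C in this key is Ab.
Together with the bass C, this spells F minor seventh in second inversion.

C, Eb, F, Ab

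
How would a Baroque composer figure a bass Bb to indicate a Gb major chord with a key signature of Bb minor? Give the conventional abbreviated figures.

Bb is the third of Gb major, so the chord is in first inversion.
A triad in first inversion is figured 6/3, conventionally abbreviated 6.

6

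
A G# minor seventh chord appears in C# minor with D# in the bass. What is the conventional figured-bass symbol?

D# is the fifth of G# minor seventh, so the chord is in second inversion.
A seventh chord in second inversion is figured 6/4/3, conventionally abbreviated 4/3.

4/3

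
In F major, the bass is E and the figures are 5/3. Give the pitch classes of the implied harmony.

E, G, Bb

A third above E in this key is G.
A fifth above E in this key is Bb.
Together with the bass E, this spells E diminished in root position.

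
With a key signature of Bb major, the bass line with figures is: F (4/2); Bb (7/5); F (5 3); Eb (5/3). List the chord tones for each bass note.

F, G, Bb, D | Bb, D, F, A | F, A, C | Eb, G, Bb

F (6/4/2): F, G, Bb, D.
Bb (7/5/3): Bb, D, F, A.
F (5/3): F, A, C.
Eb (5/3): Eb, G, Bb.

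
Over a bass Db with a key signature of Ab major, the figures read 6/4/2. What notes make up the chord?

A second above Db in this key is Eb.
A fourth above Db in this key is G.
A sixth above Db in this key is Bb.
Together with the bass Db, this spells Eb dominant seventh in third inversion.

Db, Eb, G, Bb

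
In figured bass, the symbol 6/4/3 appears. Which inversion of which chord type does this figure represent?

Intervals of 6/4/3 above the bass form a seventh chord; the bass is the fifth, so this is second inversion.

seventh chord, second inversion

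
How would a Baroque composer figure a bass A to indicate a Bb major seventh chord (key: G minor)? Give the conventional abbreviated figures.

4/2

A is the seventh of Bb major seventh, so the chord is in third inversion.
A seventh chord in third inversion is figured 6/4/2, conventionally abbreviated 4/2.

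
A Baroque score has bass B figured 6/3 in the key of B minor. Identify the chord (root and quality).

The figures 6/3 indicate a triad in first inversion.
In first inversion the root lies a sixth above the bass: a sixth above B in B minor is G.
The chord tones are B, D, G, giving G major.

G major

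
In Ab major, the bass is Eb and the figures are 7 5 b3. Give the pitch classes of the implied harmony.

A third above Eb in this key is G, lowered to Gb by the flat.
A fifth above Eb in this key is Bb.
A seventh above Eb in this key is Db.
Together with the bass Eb, this spells Eb minor seventh in root position.

Eb, Gb, Bb, Db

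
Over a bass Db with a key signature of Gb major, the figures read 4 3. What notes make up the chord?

The written figures 4 3 are shorthand for 6/4/3: the 6 is implied.
A third above Db in this key is F.
A fourth above Db in this key is Gb.
A sixth above Db in this key is Bb.
Together with the bass Db, this spells Gb major seventh in second inversion.

Db, F, Gb, Bb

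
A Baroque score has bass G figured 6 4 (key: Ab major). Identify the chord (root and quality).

The figures 6 4 indicate a triad in second inversion.
In second inversion the root lies a fourth above the bass: a fourth above G in Ab major is C.
The chord tones are G, C, Eb, giving C minor.

C minor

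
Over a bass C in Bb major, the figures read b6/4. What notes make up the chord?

C, F, Ab

A fourth above C in this key is F.
A sixth above C in this key is A, lowered to Ab by the flat.
Together with the bass C, this spells F minor in second inversion.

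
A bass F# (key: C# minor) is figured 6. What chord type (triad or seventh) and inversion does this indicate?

triad, first inversion

6 is shorthand for 6/3.
Intervals of 6/3 above the bass form a triad; the bass is the third, so this is first inversion.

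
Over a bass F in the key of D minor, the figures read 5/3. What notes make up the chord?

A third above F in this key is A.
A fifth above F in this key is C.
Together with the bass F, this spells F major in root position.

F, A, C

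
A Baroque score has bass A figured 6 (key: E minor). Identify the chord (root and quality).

F# diminished

The figures 6 indicate a triad in first inversion.
In first inversion the root lies a sixth above the bass: a sixth above A in E minor is F#.
The chord tones are A, C, F#, giving F# diminished.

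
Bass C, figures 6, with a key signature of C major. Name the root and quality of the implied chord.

A minor

The figures 6 indicate a triad in first inversion.
In first inversion the root lies a sixth above the bass: a sixth above C in C major is A.
The chord tones are C, E, A, giving A minor.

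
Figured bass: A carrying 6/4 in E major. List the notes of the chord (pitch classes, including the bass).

A, D#, F#

A fourth above A in this key is D#.
A sixth above A in this key is F#.
Together with the bass A, this spells D# diminished in second inversion.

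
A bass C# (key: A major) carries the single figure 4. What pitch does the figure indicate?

Counting 3 letter steps above C# lands on F; in A major, that letter is F#.

F#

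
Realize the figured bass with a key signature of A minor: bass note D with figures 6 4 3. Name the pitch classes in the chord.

A third above D in this key is F.
A fourth above D in this key is G.
A sixth above D in this key is B.
Together with the bass D, this spells G dominant seventh in second inversion.

D, F, G, B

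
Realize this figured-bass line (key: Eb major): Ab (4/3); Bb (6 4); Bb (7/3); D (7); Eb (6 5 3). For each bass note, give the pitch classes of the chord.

Ab, C, D, F | Bb, Eb, G | Bb, D, F, Ab | D, F, Ab, C | Eb, G, Bb, C

Ab (6/4/3): Ab, C, D, F.
Bb (6/4): Bb, Eb, G.
Bb (7/5/3): Bb, D, F, Ab.
D (7/5/3): D, F, Ab, C.
Eb (6/5/3): Eb, G, Bb, C.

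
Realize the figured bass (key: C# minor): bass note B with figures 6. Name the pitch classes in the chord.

B, D#, G#

The written figures 6 are shorthand for 6/3: the 3 is implied.
A third above B in this key is D#.
A sixth above B in this key is G#.
Together with the bass B, this spells G# minor in first inversion.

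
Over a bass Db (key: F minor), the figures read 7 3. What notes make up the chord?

Db, F, Ab, C

The written figures 7 3 are shorthand for 7/5/3: the 5 is implied.
A third above Db in this key is F.
A fifth above Db in this key is Ab.
A seventh above Db in this key is C.
Together with the bass Db, this spells Db major seventh in root position.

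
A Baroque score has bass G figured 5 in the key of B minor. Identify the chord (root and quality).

G major

The figures 5 indicate a triad in root position.
In root position the bass is the root, so the root is G.
The chord tones are G, B, D, giving G major.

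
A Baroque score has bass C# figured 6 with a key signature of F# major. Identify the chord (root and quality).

A# minor

The figures 6 indicate a triad in first inversion.
In first inversion the root lies a sixth above the bass: a sixth above C# in F# major is A#.
The chord tones are C#, E#, A#, giving A# minor.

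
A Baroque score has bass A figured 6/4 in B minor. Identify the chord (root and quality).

The figures 6/4 indicate a triad in second inversion.
In second inversion the root lies a fourth above the bass: a fourth above A in B minor is D.
The chord tones are A, D, F#, giving D major.

D major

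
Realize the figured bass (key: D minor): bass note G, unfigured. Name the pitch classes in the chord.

An unfigured bass implies 5/3.
A third above G in this key is Bb.
A fifth above G in this key is D.
Together with the bass G, this spells G minor in root position.

G, Bb, D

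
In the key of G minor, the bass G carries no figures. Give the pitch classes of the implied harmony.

G, Bb, D

An unfigured bass implies 5/3.
A third above G in this key is Bb.
A fifth above G in this key is D.
Together with the bass G, this spells G minor in root position.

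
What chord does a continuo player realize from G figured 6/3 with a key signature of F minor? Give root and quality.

The figures 6/3 indicate a triad in first inversion.
In first inversion the root lies a sixth above the bass: a sixth above G in F minor is Eb.
The chord tones are G, Bb, Eb, giving Eb major.

Eb major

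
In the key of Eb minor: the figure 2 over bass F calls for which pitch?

Counting 1 letter step above F lands on G; in Eb minor, that letter is Gb.

Gb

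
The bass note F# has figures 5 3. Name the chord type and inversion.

triad, root position

Intervals of 5/3 above the bass form a triad; the bass is the root, so this is root position.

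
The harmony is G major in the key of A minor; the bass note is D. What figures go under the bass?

D is the fifth of G major, so the chord is in second inversion.
A triad in second inversion is figured 6/4, conventionally abbreviated 6/4.

6/4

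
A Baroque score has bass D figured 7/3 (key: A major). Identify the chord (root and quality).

The figures 7/3 indicate a seventh chord in root position.
In root position the bass is the root, so the root is D.
The chord tones are D, F#, A, C#, giving D major seventh.

D major seventh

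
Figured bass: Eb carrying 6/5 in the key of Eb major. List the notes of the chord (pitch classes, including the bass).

The written figures 6/5 are shorthand for 6/5/3: the 3 is implied.
A third above Eb in this key is G.
A fifth above Eb in this key is Bb.
A sixth above Eb in this key is C.
Together with the bass Eb, this spells C minor seventh in first inversion.

Eb, G, Bb, C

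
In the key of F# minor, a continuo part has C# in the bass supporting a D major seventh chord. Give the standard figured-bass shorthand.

C# is the seventh of D major seventh, so the chord is in third inversion.
A seventh chord in third inversion is figured 6/4/2, conventionally abbreviated 4/2.

4/2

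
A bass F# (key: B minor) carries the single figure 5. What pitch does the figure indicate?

C#

Counting 4 letter steps above F# lands on C; in B minor, that letter is C#.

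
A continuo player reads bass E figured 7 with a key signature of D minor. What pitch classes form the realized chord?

The written figures 7 are shorthand for 7/5/3: the 5/3 are implied.
A third above E in this key is G.
A fifth above E in this key is Bb.
A seventh above E in this key is D.
Together with the bass E, this spells E half-diminished seventh in root position.

E, G, Bb, D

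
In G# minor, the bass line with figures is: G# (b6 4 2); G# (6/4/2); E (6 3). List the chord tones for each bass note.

G# (b6/4/2): G#, A#, C#, Eb.
G# (6/4/2): G#, A#, C#, E.
E (6/3): E, G#, C#.

G#, A#, C#, Eb | G#, A#, C#, E | E, G#, C#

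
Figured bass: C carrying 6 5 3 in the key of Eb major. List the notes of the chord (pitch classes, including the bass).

A third above C in this key is Eb.
A fifth above C in this key is G.
A sixth above C in this key is Ab.
Together with the bass C, this spells Ab major seventh in first inversion.

C, Eb, G, Ab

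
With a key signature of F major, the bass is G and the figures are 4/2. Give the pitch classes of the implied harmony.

The written figures 4/2 are shorthand for 6/4/2: the 6 is implied.
A second above G in this key is A.
A fourth above G in this key is C.
A sixth above G in this key is E.
Together with the bass G, this spells A minor seventh in third inversion.

G, A, C, E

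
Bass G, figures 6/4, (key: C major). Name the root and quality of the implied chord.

The figures 6/4 indicate a triad in second inversion.
In second inversion the root lies a fourth above the bass: a fourth above G in C major is C.
The chord tones are G, C, E, giving C major.

C major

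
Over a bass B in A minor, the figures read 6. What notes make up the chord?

The written figures 6 are shorthand for 6/3: the 3 is implied.
A third above B in this key is D.
A sixth above B in this key is G.
Together with the bass B, this spells G major in first inversion.

B, D, G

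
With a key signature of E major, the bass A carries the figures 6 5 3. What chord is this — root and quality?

F# minor seventh

The figures 6 5 3 indicate a seventh chord in first inversion.
In first inversion the root lies a sixth above the bass: a sixth above A in E major is F#.
The chord tones are A, C#, E, F#, giving F# minor seventh.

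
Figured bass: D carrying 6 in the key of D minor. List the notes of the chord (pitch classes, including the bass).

The written figures 6 are shorthand for 6/3: the 3 is implied.
A third above D in this key is F.
A sixth above D in this key is Bb.
Together with the bass D, this spells Bb major in first inversion.

D, F, Bb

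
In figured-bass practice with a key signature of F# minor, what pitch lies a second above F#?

G#

Counting 1 letter step above F# lands on G; in F# minor, that letter is G#.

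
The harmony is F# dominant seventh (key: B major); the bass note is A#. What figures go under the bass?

A# is the third of F# dominant seventh, so the chord is in first inversion.
A seventh chord in first inversion is figured 6/5/3, conventionally abbreviated 6/5.

6/5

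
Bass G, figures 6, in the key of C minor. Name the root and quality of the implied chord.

Eb major

The figures 6 indicate a triad in first inversion.
In first inversion the root lies a sixth above the bass: a sixth above G in C minor is Eb.
The chord tones are G, Bb, Eb, giving Eb major.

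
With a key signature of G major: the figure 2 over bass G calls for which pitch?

A

Counting 1 letter step above G lands on A; in G major, that letter is A.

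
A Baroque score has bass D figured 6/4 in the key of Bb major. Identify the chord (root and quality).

The figures 6/4 indicate a triad in second inversion.
In second inversion the root lies a fourth above the bass: a fourth above D in Bb major is G.
The chord tones are D, G, Bb, giving G minor.

G minor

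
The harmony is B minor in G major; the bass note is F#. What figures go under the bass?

6/4

F# is the fifth of B minor, so the chord is in second inversion.
A triad in second inversion is figured 6/4, conventionally abbreviated 6/4.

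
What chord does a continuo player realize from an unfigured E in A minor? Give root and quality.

An unfigured bass indicates a triad in root position.
In root position the bass is the root, so the root is E.
The chord tones are E, G, B, giving E minor.

E minor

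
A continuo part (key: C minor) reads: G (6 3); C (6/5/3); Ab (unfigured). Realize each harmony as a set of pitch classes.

G (6/3): G, Bb, Eb.
C (6/5/3): C, Eb, G, Ab.
Ab (5/3): Ab, C, Eb.

G, Bb, Eb | C, Eb, G, Ab | Ab, C, Eb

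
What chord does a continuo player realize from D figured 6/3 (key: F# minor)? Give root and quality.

B minor

The figures 6/3 indicate a triad in first inversion.
In first inversion the root lies a sixth above the bass: a sixth above D in F# minor is B.
The chord tones are D, F#, B, giving B minor.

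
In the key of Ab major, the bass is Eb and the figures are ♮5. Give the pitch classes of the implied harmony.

The written figures ♮5 are shorthand for 5/3: the 3 is implied.
A third above Eb in this key is G.
A fifth above Eb in this key is Bb, made natural (B) by the ♮ figure.
Together with the bass Eb, this spells Eb augmented in root position.

Eb, G, B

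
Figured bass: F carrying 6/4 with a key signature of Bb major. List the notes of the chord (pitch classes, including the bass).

F, Bb, D

A fourth above F in this key is Bb.
A sixth above F in this key is D.
Together with the bass F, this spells Bb major in second inversion.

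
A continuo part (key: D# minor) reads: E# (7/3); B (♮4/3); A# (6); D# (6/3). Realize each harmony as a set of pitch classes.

E# (7/5/3): E#, G#, B, D#.
B (6/♮4/3): B, D#, E, G#.
A# (6/3): A#, C#, F#.
D# (6/3): D#, F#, B.

E#, G#, B, D# | B, D#, E, G# | A#, C#, F# | D#, F#, B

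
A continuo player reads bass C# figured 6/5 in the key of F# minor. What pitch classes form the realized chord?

The written figures 6/5 are shorthand for 6/5/3: the 3 is implied.
A third above C# in this key is E.
A fifth above C# in this key is G#.
A sixth above C# in this key is A.
Together with the bass C#, this spells A major seventh in first inversion.

C#, E, G#, A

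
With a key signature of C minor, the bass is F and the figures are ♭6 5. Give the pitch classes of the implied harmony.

The written figures ♭6 5 are shorthand for 6/5/3: the 3 is implied.
A third above F in this key is Ab.
A fifth above F in this key is C.
A sixth above F in this key is D, lowered to Db by the flat.
Together with the bass F, this spells Db major seventh in first inversion.

F, Ab, C, Db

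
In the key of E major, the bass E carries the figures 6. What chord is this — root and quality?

The figures 6 indicate a triad in first inversion.
In first inversion the root lies a sixth above the bass: a sixth above E in E major is C#.
The chord tones are E, G#, C#, giving C# minor.

C# minor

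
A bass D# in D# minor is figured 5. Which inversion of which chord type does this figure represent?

triad, root position

5 is shorthand for 5/3.
Intervals of 5/3 above the bass form a triad; the bass is the root, so this is root position.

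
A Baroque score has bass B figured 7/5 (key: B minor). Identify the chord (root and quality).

The figures 7/5 indicate a seventh chord in root position.
In root position the bass is the root, so the root is B.
The chord tones are B, D, F#, A, giving B minor seventh.

B minor seventh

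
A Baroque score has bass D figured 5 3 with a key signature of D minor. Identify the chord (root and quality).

D minor

The figures 5 3 indicate a triad in root position.
In root position the bass is the root, so the root is D.
The chord tones are D, F, A, giving D minor.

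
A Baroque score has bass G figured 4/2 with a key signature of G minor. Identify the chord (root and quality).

The figures 4/2 indicate a seventh chord in third inversion.
In third inversion the root lies a second above the bass: a second above G in G minor is A.
The chord tones are G, A, C, Eb, giving A half-diminished seventh.

A half-diminished seventh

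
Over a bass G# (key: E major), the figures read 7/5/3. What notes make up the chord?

A third above G# in this key is B.
A fifth above G# in this key is D#.
A seventh above G# in this key is F#.
Together with the bass G#, this spells G# minor seventh in root position.

G#, B, D#, F#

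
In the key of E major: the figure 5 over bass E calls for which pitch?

Counting 4 letter steps above E lands on B; in E major, that letter is B.

B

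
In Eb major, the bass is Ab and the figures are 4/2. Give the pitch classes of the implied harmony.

The written figures 4/2 are shorthand for 6/4/2: the 6 is implied.
A second above Ab in this key is Bb.
A fourth above Ab in this key is D.
A sixth above Ab in this key is F.
Together with the bass Ab, this spells Bb dominant seventh in third inversion.

Ab, Bb, D, F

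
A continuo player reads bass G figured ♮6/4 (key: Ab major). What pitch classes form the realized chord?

A fourth above G in this key is C.
A sixth above G in this key is Eb, made natural (E) by the ♮ figure.
Together with the bass G, this spells C major in second inversion.

G, C, E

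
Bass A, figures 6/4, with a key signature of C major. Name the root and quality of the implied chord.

D minor

The figures 6/4 indicate a triad in second inversion.
In second inversion the root lies a fourth above the bass: a fourth above A in C major is D.
The chord tones are A, D, F, giving D minor.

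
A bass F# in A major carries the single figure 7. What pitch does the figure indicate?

E

Counting 6 letter steps above F# lands on E; in A major, that letter is E.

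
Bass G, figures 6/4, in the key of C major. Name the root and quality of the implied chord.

C major

The figures 6/4 indicate a triad in second inversion.
In second inversion the root lies a fourth above the bass: a fourth above G in C major is C.
The chord tones are G, C, E, giving C major.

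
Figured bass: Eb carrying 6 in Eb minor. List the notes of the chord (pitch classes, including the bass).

Eb, Gb, Cb

The written figures 6 are shorthand for 6/3: the 3 is implied.
A third above Eb in this key is Gb.
A sixth above Eb in this key is Cb.
Together with the bass Eb, this spells Cb major in first inversion.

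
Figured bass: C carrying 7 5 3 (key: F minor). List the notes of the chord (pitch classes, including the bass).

C, Eb, G, Bb

A third above C in this key is Eb.
A fifth above C in this key is G.
A seventh above C in this key is Bb.
Together with the bass C, this spells C minor seventh in root position.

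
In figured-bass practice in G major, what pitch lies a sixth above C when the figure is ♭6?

Counting 5 letter steps above C lands on A; in G major, that letter is A.
The b6 figure lowers it a semitone, giving Ab.

Ab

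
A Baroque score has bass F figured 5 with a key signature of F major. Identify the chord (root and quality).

F major

The figures 5 indicate a triad in root position.
In root position the bass is the root, so the root is F.
The chord tones are F, A, C, giving F major.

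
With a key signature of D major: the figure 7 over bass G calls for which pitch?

F#

Counting 6 letter steps above G lands on F; in D major, that letter is F#.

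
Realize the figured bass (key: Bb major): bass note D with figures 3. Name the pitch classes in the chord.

The written figures 3 are shorthand for 5/3: the 5 is implied.
A third above D in this key is F.
A fifth above D in this key is A.
Together with the bass D, this spells D minor in root position.

D, F, A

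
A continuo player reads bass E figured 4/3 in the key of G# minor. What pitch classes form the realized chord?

E, G#, A#, C#

The written figures 4/3 are shorthand for 6/4/3: the 6 is implied.
A third above E in this key is G#.
A fourth above E in this key is A#.
A sixth above E in this key is C#.
Together with the bass E, this spells A# half-diminished seventh in second inversion.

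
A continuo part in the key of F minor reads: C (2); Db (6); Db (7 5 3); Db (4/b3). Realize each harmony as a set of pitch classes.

C (6/4/2): C, Db, F, Ab.
Db (6/3): Db, F, Bb.
Db (7/5/3): Db, F, Ab, C.
Db (6/4/b3): Db, Fb, G, Bb.

C, Db, F, Ab | Db, F, Bb | Db, F, Ab, C | Db, Fb, G, Bb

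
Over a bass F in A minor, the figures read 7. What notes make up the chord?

F, A, C, E

The written figures 7 are shorthand for 7/5/3: the 5/3 are implied.
A third above F in this key is A.
A fifth above F in this key is C.
A seventh above F in this key is E.
Together with the bass F, this spells F major seventh in root position.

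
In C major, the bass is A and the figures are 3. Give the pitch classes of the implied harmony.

The written figures 3 are shorthand for 5/3: the 5 is implied.
A third above A in this key is C.
A fifth above A in this key is E.
Together with the bass A, this spells A minor in root position.

A, C, E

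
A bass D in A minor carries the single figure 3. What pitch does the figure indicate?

Counting 2 letter steps above D lands on F; in A minor, that letter is F.

F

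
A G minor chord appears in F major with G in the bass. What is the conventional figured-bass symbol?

no figures

G is the root of G minor, so the chord is in root position.
A triad in root position is figured 5/3, conventionally abbreviated (no figures — root-position triad).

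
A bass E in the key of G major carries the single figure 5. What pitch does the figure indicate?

Counting 4 letter steps above E lands on B; in G major, that letter is B.

B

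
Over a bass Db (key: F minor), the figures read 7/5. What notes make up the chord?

The written figures 7/5 are shorthand for 7/5/3: the 3 is implied.
A third above Db in this key is F.
A fifth above Db in this key is Ab.
A seventh above Db in this key is C.
Together with the bass Db, this spells Db major seventh in root position.

Db, F, Ab, C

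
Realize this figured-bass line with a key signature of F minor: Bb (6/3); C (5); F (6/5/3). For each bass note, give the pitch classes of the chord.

Bb (6/3): Bb, Db, G.
C (5/3): C, Eb, G.
F (6/5/3): F, Ab, C, Db.

Bb, Db, G | C, Eb, G | F, Ab, C, Db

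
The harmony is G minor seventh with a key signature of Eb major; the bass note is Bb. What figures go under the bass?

Bb is the third of G minor seventh, so the chord is in first inversion.
A seventh chord in first inversion is figured 6/5/3, conventionally abbreviated 6/5.

6/5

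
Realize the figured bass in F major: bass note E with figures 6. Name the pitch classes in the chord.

The written figures 6 are shorthand for 6/3: the 3 is implied.
A third above E in this key is G.
A sixth above E in this key is C.
Together with the bass E, this spells C major in first inversion.

E, G, C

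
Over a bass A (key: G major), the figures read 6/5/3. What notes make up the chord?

A, C, E, F#

A third above A in this key is C.
A fifth above A in this key is E.
A sixth above A in this key is F#.
Together with the bass A, this spells F# half-diminished seventh in first inversion.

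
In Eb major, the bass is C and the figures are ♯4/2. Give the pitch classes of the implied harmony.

C, D, F#, Ab

The written figures ♯4/2 are shorthand for 6/4/2: the 6 is implied.
A second above C in this key is D.
A fourth above C in this key is F, raised to F# by the sharp.
A sixth above C in this key is Ab.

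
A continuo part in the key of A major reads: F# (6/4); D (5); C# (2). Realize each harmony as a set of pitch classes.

F# (6/4): F#, B, D.
D (5/3): D, F#, A.
C# (6/4/2): C#, D, F#, A.

F#, B, D | D, F#, A | C#, D, F#, A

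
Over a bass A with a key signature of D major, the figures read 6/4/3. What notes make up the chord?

A, C#, D, F#

A third above A in this key is C#.
A fourth above A in this key is D.
A sixth above A in this key is F#.
Together with the bass A, this spells D major seventh in second inversion.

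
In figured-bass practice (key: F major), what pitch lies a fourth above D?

Counting 3 letter steps above D lands on G; in F major, that letter is G.

G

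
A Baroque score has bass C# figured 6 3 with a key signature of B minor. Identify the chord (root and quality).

The figures 6 3 indicate a triad in first inversion.
In first inversion the root lies a sixth above the bass: a sixth above C# in B minor is A.
The chord tones are C#, E, A, giving A major.

A major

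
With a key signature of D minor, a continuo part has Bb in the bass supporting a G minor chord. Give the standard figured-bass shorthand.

6

Bb is the third of G minor, so the chord is in first inversion.
A triad in first inversion is figured 6/3, conventionally abbreviated 6.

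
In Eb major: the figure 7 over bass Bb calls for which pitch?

Ab

Counting 6 letter steps above Bb lands on A; in Eb major, that letter is Ab.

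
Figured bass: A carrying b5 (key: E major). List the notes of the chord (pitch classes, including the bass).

The written figures b5 are shorthand for 5/3: the 3 is implied.
A third above A in this key is C#.
A fifth above A in this key is E, lowered to Eb by the flat.

A, C#, Eb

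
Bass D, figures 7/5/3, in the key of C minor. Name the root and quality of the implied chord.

D half-diminished seventh

The figures 7/5/3 indicate a seventh chord in root position.
In root position the bass is the root, so the root is D.
The chord tones are D, F, Ab, C, giving D half-diminished seventh.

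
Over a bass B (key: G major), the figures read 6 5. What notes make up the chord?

B, D, F#, G

The written figures 6 5 are shorthand for 6/5/3: the 3 is implied.
A third above B in this key is D.
A fifth above B in this key is F#.
A sixth above B in this key is G.
Together with the bass B, this spells G major seventh in first inversion.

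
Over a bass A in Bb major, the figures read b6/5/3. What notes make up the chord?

A, C, Eb, Fb

A third above A in this key is C.
A fifth above A in this key is Eb.
A sixth above A in this key is F, lowered to Fb by the flat.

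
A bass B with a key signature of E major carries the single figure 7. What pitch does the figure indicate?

Counting 6 letter steps above B lands on A; in E major, that letter is A.

A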